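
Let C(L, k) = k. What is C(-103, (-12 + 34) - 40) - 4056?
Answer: -4074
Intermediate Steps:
C(-103, (-12 + 34) - 40) - 4056 = ((-12 + 34) - 40) - 4056 = (22 - 40) - 4056 = -18 - 4056 = -4074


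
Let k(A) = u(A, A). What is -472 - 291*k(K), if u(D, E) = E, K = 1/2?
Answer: -1235/2 ≈ -617.50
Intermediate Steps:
K = ½ ≈ 0.50000
k(A) = A
-472 - 291*k(K) = -472 - 291*½ = -472 - 291/2 = -1235/2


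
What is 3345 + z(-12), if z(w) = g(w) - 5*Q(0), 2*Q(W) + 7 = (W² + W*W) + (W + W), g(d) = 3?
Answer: 6731/2 ≈ 3365.5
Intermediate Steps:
Q(W) = -7/2 + W + W² (Q(W) = -7/2 + ((W² + W*W) + (W + W))/2 = -7/2 + ((W² + W²) + 2*W)/2 = -7/2 + (2*W² + 2*W)/2 = -7/2 + (2*W + 2*W²)/2 = -7/2 + (W + W²) = -7/2 + W + W²)
z(w) = 41/2 (z(w) = 3 - 5*(-7/2 + 0 + 0²) = 3 - 5*(-7/2 + 0 + 0) = 3 - 5*(-7/2) = 3 + 35/2 = 41/2)
3345 + z(-12) = 3345 + 41/2 = 6731/2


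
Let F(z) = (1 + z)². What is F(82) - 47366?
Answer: -40477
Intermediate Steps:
F(82) - 47366 = (1 + 82)² - 47366 = 83² - 47366 = 6889 - 47366 = -40477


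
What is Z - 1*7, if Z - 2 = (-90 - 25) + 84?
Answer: -36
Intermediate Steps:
Z = -29 (Z = 2 + ((-90 - 25) + 84) = 2 + (-115 + 84) = 2 - 31 = -29)
Z - 1*7 = -29 - 1*7 = -29 - 7 = -36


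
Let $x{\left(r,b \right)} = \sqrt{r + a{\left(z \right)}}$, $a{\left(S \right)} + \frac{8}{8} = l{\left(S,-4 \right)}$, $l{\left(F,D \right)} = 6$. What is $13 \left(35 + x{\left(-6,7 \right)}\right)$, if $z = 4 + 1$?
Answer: $455 + 13 i \approx 455.0 + 13.0 i$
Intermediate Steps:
$z = 5$
$a{\left(S \right)} = 5$ ($a{\left(S \right)} = -1 + 6 = 5$)
$x{\left(r,b \right)} = \sqrt{5 + r}$ ($x{\left(r,b \right)} = \sqrt{r + 5} = \sqrt{5 + r}$)
$13 \left(35 + x{\left(-6,7 \right)}\right) = 13 \left(35 + \sqrt{5 - 6}\right) = 13 \left(35 + \sqrt{-1}\right) = 13 \left(35 + i\right) = 455 + 13 i$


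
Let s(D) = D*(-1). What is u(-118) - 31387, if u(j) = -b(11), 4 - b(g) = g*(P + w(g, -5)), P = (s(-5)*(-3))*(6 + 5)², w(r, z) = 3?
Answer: -51323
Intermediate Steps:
s(D) = -D
P = -1815 (P = (-1*(-5)*(-3))*(6 + 5)² = (5*(-3))*11² = -15*121 = -1815)
b(g) = 4 + 1812*g (b(g) = 4 - g*(-1815 + 3) = 4 - g*(-1812) = 4 - (-1812)*g = 4 + 1812*g)
u(j) = -19936 (u(j) = -(4 + 1812*11) = -(4 + 19932) = -1*19936 = -19936)
u(-118) - 31387 = -19936 - 31387 = -51323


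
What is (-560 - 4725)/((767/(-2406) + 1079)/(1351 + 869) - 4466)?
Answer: 28228876200/23851739813 ≈ 1.1835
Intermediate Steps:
(-560 - 4725)/((767/(-2406) + 1079)/(1351 + 869) - 4466) = -5285/((767*(-1/2406) + 1079)/2220 - 4466) = -5285/((-767/2406 + 1079)*(1/2220) - 4466) = -5285/((2595307/2406)*(1/2220) - 4466) = -5285/(2595307/5341320 - 4466) = -5285/(-23851739813/5341320) = -5285*(-5341320/23851739813) = 28228876200/23851739813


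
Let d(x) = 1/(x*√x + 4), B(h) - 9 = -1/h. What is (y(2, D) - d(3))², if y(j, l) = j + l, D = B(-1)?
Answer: 18523/121 - 816*√3/121 ≈ 141.40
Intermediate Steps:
B(h) = 9 - 1/h
D = 10 (D = 9 - 1/(-1) = 9 - 1*(-1) = 9 + 1 = 10)
d(x) = 1/(4 + x^(3/2)) (d(x) = 1/(x^(3/2) + 4) = 1/(4 + x^(3/2)))
(y(2, D) - d(3))² = ((2 + 10) - 1/(4 + 3^(3/2)))² = (12 - 1/(4 + 3*√3))²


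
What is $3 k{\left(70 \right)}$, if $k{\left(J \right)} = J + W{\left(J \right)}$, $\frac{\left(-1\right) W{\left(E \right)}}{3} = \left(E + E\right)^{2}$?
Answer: $-176190$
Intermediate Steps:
$W{\left(E \right)} = - 12 E^{2}$ ($W{\left(E \right)} = - 3 \left(E + E\right)^{2} = - 3 \left(2 E\right)^{2} = - 3 \cdot 4 E^{2} = - 12 E^{2}$)
$k{\left(J \right)} = J - 12 J^{2}$
$3 k{\left(70 \right)} = 3 \cdot 70 \left(1 - 840\right) = 3 \cdot 70 \left(-839\right) = 3 \left(-58730\right) = -176190$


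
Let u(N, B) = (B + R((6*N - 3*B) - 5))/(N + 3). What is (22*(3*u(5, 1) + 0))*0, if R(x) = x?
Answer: 0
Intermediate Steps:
u(N, B) = (-5 - 2*B + 6*N)/(3 + N) (u(N, B) = (B + ((6*N - 3*B) - 5))/(N + 3) = (B + ((-3*B + 6*N) - 5))/(3 + N) = (B + (-5 - 3*B + 6*N))/(3 + N) = (-5 - 2*B + 6*N)/(3 + N))
(22*(3*u(5, 1) + 0))*0 = (22*(3*((-5 - 2*1 + 6*5)/(3 + 5)) + 0))*0 = (22*(3*((-5 - 2 + 30)/8) + 0))*0 = (22*(3*((1/8)*23) + 0))*0 = (22*(3*(23/8) + 0))*0 = (22*(69/8 + 0))*0 = (22*(69/8))*0 = (759/4)*0 = 0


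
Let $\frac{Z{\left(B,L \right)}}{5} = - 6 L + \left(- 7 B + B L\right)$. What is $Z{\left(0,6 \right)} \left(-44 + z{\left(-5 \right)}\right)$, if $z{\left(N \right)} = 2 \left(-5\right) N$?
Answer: $-1080$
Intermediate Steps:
$Z{\left(B,L \right)} = - 35 B - 30 L + 5 B L$ ($Z{\left(B,L \right)} = 5 \left(- 6 L + \left(- 7 B + B L\right)\right) = 5 \left(- 7 B - 6 L + B L\right) = - 35 B - 30 L + 5 B L$)
$z{\left(N \right)} = - 10 N$
$Z{\left(0,6 \right)} \left(-44 + z{\left(-5 \right)}\right) = \left(\left(-35\right) 0 - 180 + 5 \cdot 0 \cdot 6\right) \left(-44 - -50\right) = \left(0 - 180 + 0\right) \left(-44 + 50\right) = \left(-180\right) 6 = -1080$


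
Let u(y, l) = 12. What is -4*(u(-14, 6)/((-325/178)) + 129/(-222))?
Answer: 344078/12025 ≈ 28.614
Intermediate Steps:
-4*(u(-14, 6)/((-325/178)) + 129/(-222)) = -4*(12/((-325/178)) + 129/(-222)) = -4*(12/((-325*1/178)) + 129*(-1/222)) = -4*(12/(-325/178) - 43/74) = -4*(12*(-178/325) - 43/74) = -4*(-2136/325 - 43/74) = -4*(-172039/24050) = 344078/12025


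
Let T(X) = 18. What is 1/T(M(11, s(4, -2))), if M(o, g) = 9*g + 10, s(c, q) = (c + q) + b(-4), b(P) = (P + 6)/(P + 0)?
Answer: 1/18 ≈ 0.055556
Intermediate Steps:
b(P) = (6 + P)/P
s(c, q) = -½ + c + q (s(c, q) = (c + q) + (6 - 4)/(-4) = (c + q) - ¼*2 = (c + q) - ½ = -½ + c + q)
M(o, g) = 10 + 9*g
1/T(M(11, s(4, -2))) = 1/18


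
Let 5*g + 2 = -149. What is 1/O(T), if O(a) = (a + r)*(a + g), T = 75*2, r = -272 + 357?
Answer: 1/28153 ≈ 3.5520e-5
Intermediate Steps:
g = -151/5 (g = -⅖ + (⅕)*(-149) = -⅖ - 149/5 = -151/5 ≈ -30.200)
r = 85
T = 150
O(a) = (85 + a)*(-151/5 + a) (O(a) = (a + 85)*(a - 151/5) = (85 + a)*(-151/5 + a))
1/O(T) = 1/(-2567 + 150² + (274/5)*150) = 1/(-2567 + 22500 + 8220) = 1/28153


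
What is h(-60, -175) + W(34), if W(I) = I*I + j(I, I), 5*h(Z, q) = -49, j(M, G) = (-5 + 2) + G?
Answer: 5886/5 ≈ 1177.2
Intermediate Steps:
j(M, G) = -3 + G
h(Z, q) = -49/5 (h(Z, q) = (1/5)*(-49) = -49/5)
W(I) = -3 + I + I**2 (W(I) = I*I + (-3 + I) = I**2 + (-3 + I) = -3 + I + I**2)
h(-60, -175) + W(34) = -49/5 + (-3 + 34 + 34**2) = -49/5 + (-3 + 34 + 1156) = -49/5 + 1187 = 5886/5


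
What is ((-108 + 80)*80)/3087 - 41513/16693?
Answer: -23648993/7361613 ≈ -3.2125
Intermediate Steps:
((-108 + 80)*80)/3087 - 41513/16693 = -28*80*(1/3087) - 41513*1/16693 = -2240*1/3087 - 41513/16693 = -320/441 - 41513/16693 = -23648993/7361613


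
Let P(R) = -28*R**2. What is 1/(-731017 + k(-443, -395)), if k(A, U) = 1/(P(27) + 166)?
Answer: -20246/14800170183 ≈ -1.3680e-6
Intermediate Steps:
k(A, U) = -1/20246 (k(A, U) = 1/(-28*27**2 + 166) = 1/(-28*729 + 166) = 1/(-20412 + 166) = 1/(-20246) = -1/20246)
1/(-731017 + k(-443, -395)) = 1/(-731017 - 1/20246) = 1/(-14800170183/20246) = -20246/14800170183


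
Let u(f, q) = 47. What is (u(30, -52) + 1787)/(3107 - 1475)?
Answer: 917/816 ≈ 1.1238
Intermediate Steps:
(u(30, -52) + 1787)/(3107 - 1475) = (47 + 1787)/(3107 - 1475) = 1834/1632 = 1834*(1/1632) = 917/816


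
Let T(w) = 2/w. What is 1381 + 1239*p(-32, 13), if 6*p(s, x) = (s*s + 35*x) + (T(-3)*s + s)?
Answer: 1827551/6 ≈ 3.0459e+5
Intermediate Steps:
p(s, x) = s²/6 + s/18 + 35*x/6 (p(s, x) = ((s*s + 35*x) + ((2/(-3))*s + s))/6 = ((s² + 35*x) + ((2*(-⅓))*s + s))/6 = ((s² + 35*x) + (-2*s/3 + s))/6 = ((s² + 35*x) + s/3)/6 = (s² + 35*x + s/3)/6 = s²/6 + s/18 + 35*x/6)
1381 + 1239*p(-32, 13) = 1381 + 1239*((⅙)*(-32)² + (1/18)*(-32) + (35/6)*13) = 1381 + 1239*((⅙)*1024 - 16/9 + 455/6) = 1381 + 1239*(512/3 - 16/9 + 455/6) = 1381 + 1239*(4405/18) = 1381 + 1819265/6 = 1827551/6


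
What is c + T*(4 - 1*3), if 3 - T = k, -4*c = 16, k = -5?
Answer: 4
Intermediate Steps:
c = -4 (c = -¼*16 = -4)
T = 8 (T = 3 - 1*(-5) = 3 + 5 = 8)
c + T*(4 - 1*3) = -4 + 8*(4 - 1*3) = -4 + 8*(4 - 3) = -4 + 8*1 = -4 + 8 = 4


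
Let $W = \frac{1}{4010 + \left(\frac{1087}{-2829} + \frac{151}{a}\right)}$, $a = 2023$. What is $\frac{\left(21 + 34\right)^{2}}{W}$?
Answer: $\frac{69416873715200}{5723067} \approx 1.2129 \cdot 10^{7}$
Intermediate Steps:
$W = \frac{5723067}{22947726848}$ ($W = \frac{1}{4010 + \left(\frac{1087}{-2829} + \frac{151}{2023}\right)} = \frac{1}{4010 + \left(1087 \left(- \frac{1}{2829}\right) + 151 \cdot \frac{1}{2023}\right)} = \frac{1}{4010 + \left(- \frac{1087}{2829} + \frac{151}{2023}\right)} = \frac{1}{4010 - \frac{1771822}{5723067}} = \frac{1}{\frac{22947726848}{5723067}} = \frac{5723067}{22947726848} \approx 0.0002494$)
$\frac{\left(21 + 34\right)^{2}}{W} = \frac{\left(21 + 34\right)^{2}}{\frac{5723067}{22947726848}} = 55^{2} \cdot \frac{22947726848}{5723067} = 3025 \cdot \frac{22947726848}{5723067} = \frac{69416873715200}{5723067}$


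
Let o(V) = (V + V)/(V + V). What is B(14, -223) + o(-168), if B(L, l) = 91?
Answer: 92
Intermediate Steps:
o(V) = 1 (o(V) = (2*V)/((2*V)) = (2*V)*(1/(2*V)) = 1)
B(14, -223) + o(-168) = 91 + 1 = 92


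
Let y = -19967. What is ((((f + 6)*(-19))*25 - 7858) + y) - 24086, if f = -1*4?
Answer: -52861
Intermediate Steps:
f = -4
((((f + 6)*(-19))*25 - 7858) + y) - 24086 = ((((-4 + 6)*(-19))*25 - 7858) - 19967) - 24086 = (((2*(-19))*25 - 7858) - 19967) - 24086 = ((-38*25 - 7858) - 19967) - 24086 = ((-950 - 7858) - 19967) - 24086 = (-8808 - 19967) - 24086 = -28775 - 24086 = -52861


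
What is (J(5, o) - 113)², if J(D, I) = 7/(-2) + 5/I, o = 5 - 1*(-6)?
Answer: 6517809/484 ≈ 13467.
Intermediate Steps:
o = 11 (o = 5 + 6 = 11)
J(D, I) = -7/2 + 5/I (J(D, I) = 7*(-½) + 5/I = -7/2 + 5/I)
(J(5, o) - 113)² = ((-7/2 + 5/11) - 113)² = (-67/22 - 113)² = (-2553/22)² = 6517809/484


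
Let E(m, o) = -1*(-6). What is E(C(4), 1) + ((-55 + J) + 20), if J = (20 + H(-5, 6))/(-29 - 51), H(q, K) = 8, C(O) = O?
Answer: -587/20 ≈ -29.350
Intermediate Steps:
E(m, o) = 6
J = -7/20 (J = (20 + 8)/(-29 - 51) = 28/(-80) = 28*(-1/80) = -7/20 ≈ -0.35000)
E(C(4), 1) + ((-55 + J) + 20) = 6 + ((-55 - 7/20) + 20) = 6 + (-1107/20 + 20) = 6 - 707/20 = -587/20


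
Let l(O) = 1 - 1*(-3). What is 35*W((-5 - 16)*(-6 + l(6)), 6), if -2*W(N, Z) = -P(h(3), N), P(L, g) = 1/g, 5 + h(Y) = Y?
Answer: 5/12 ≈ 0.41667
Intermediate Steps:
l(O) = 4 (l(O) = 1 + 3 = 4)
h(Y) = -5 + Y
W(N, Z) = 1/(2*N) (W(N, Z) = -(-1)/(2*N) = 1/(2*N))
35*W((-5 - 16)*(-6 + l(6)), 6) = 35*(1/(2*(((-5 - 16)*(-6 + 4))))) = 35*(1/(2*((-21*(-2))))) = 35*((½)/42) = 35*((½)*(1/42)) = 35*(1/84) = 5/12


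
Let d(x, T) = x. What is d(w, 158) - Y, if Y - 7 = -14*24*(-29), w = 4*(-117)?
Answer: -10219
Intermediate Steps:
w = -468
Y = 9751 (Y = 7 - 14*24*(-29) = 7 - 336*(-29) = 7 + 9744 = 9751)
d(w, 158) - Y = -468 - 1*9751 = -468 - 9751 = -10219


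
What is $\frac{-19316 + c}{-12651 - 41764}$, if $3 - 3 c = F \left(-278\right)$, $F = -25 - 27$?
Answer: $\frac{72401}{163245} \approx 0.44351$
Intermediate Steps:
$F = -52$ ($F = -25 - 27 = -52$)
$c = - \frac{14453}{3}$ ($c = 1 - \frac{\left(-52\right) \left(-278\right)}{3} = 1 - \frac{14456}{3} = - \frac{14453}{3} \approx -4817.7$)
$\frac{-19316 + c}{-12651 - 41764} = \frac{-19316 - \frac{14453}{3}}{-12651 - 41764} = - \frac{72401}{3 \left(-54415\right)} = \left(- \frac{72401}{3}\right) \left(- \frac{1}{54415}\right) = \frac{72401}{163245}$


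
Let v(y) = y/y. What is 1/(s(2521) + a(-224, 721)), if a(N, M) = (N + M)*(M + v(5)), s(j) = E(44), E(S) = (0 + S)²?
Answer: 1/360770 ≈ 2.7718e-6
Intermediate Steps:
v(y) = 1
E(S) = S²
s(j) = 1936 (s(j) = 44² = 1936)
a(N, M) = (1 + M)*(M + N) (a(N, M) = (N + M)*(M + 1) = (M + N)*(1 + M) = (1 + M)*(M + N))
1/(s(2521) + a(-224, 721)) = 1/(1936 + (721 - 224 + 721² + 721*(-224))) = 1/(1936 + (721 - 224 + 519841 - 161504)) = 1/(1936 + 358834) = 1/360770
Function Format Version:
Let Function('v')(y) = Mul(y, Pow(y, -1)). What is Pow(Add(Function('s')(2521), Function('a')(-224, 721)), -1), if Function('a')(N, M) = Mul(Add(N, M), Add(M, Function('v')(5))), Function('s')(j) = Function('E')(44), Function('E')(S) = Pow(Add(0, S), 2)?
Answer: Rational(1, 360770) ≈ 2.7718e-6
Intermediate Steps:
Function('v')(y) = 1
Function('E')(S) = Pow(S, 2)
Function('s')(j) = 1936 (Function('s')(j) = Pow(44, 2) = 1936)
Function('a')(N, M) = Mul(Add(1, M), Add(M, N)) (Function('a')(N, M) = Mul(Add(N, M), Add(M, 1)) = Mul(Add(M, N), Add(1, M)) = Mul(Add(1, M), Add(M, N)))
Pow(Add(Function('s')(2521), Function('a')(-224, 721)), -1) = Pow(Add(1936, Add(721, -224, Pow(721, 2), Mul(721, -224))), -1) = Pow(Add(1936, Add(721, -224, 519841, -161504)), -1) = Pow(Add(1936, 358834), -1) = Pow(360770, -1) = Rational(1, 360770)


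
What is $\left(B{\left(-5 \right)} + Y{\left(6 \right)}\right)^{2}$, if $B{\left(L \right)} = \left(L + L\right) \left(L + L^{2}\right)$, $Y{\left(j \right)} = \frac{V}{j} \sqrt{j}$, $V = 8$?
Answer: $\frac{120032}{3} - \frac{1600 \sqrt{6}}{3} \approx 38704.0$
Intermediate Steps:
$Y{\left(j \right)} = \frac{8}{\sqrt{j}}$ ($Y{\left(j \right)} = \frac{8}{j} \sqrt{j} = \frac{8}{\sqrt{j}}$)
$B{\left(L \right)} = 2 L \left(L + L^{2}\right)$
$\left(B{\left(-5 \right)} + Y{\left(6 \right)}\right)^{2} = \left(2 \left(-5\right)^{2} \left(1 - 5\right) + \frac{8}{\sqrt{6}}\right)^{2} = \left(2 \cdot 25 \left(-4\right) + 8 \frac{\sqrt{6}}{6}\right)^{2} = \left(-200 + \frac{4 \sqrt{6}}{3}\right)^{2}$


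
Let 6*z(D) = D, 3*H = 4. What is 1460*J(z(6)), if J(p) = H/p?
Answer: 5840/3 ≈ 1946.7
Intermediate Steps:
H = 4/3 (H = (1/3)*4 = 4/3 ≈ 1.3333)
z(D) = D/6
J(p) = 4/(3*p)
1460*J(z(6)) = 1460*(4/(3*(((1/6)*6)))) = 1460*((4/3)/1) = 1460*((4/3)*1) = 1460*(4/3) = 5840/3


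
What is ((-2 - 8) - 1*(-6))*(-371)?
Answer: 1484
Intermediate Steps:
((-2 - 8) - 1*(-6))*(-371) = (-10 + 6)*(-371) = -4*(-371) = 1484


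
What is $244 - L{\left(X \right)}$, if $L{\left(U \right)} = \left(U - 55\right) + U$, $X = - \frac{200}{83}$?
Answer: $\frac{25217}{83} \approx 303.82$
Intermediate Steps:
$X = - \frac{200}{83}$ ($X = \left(-200\right) \frac{1}{83} = - \frac{200}{83} \approx -2.4096$)
$L{\left(U \right)} = -55 + 2 U$ ($L{\left(U \right)} = \left(-55 + U\right) + U = -55 + 2 U$)
$244 - L{\left(X \right)} = 244 - \left(-55 + 2 \left(- \frac{200}{83}\right)\right) = 244 - \left(-55 - \frac{400}{83}\right) = 244 - - \frac{4965}{83} = 244 + \frac{4965}{83} = \frac{25217}{83}$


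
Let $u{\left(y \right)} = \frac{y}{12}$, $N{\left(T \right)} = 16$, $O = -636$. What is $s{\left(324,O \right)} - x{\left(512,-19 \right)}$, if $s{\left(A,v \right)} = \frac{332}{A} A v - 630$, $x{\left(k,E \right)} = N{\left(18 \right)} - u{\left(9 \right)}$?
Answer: $- \frac{847189}{4} \approx -2.118 \cdot 10^{5}$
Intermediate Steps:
$u{\left(y \right)} = \frac{y}{12}$ ($u{\left(y \right)} = y \frac{1}{12} = \frac{y}{12}$)
$x{\left(k,E \right)} = \frac{61}{4}$ ($x{\left(k,E \right)} = 16 - \frac{1}{12} \cdot 9 = 16 - \frac{3}{4} = \frac{61}{4}$)
$s{\left(A,v \right)} = -630 + 332 v$ ($s{\left(A,v \right)} = 332 v - 630 = -630 + 332 v$)
$s{\left(324,O \right)} - x{\left(512,-19 \right)} = \left(-630 + 332 \left(-636\right)\right) - \frac{61}{4} = \left(-630 - 211152\right) - \frac{61}{4} = -211782 - \frac{61}{4} = - \frac{847189}{4}$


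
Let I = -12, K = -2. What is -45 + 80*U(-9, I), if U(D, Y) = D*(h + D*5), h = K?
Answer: 33795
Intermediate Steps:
h = -2
U(D, Y) = D*(-2 + 5*D) (U(D, Y) = D*(-2 + D*5) = D*(-2 + 5*D))
-45 + 80*U(-9, I) = -45 + 80*(-9*(-2 + 5*(-9))) = -45 + 80*(-9*(-2 - 45)) = -45 + 80*(-9*(-47)) = -45 + 80*423 = -45 + 33840 = 33795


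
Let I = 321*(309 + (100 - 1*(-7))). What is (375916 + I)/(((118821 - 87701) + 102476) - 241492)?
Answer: -127363/26974 ≈ -4.7217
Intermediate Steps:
I = 133536 (I = 321*(309 + (100 + 7)) = 321*(309 + 107) = 321*416 = 133536)
(375916 + I)/(((118821 - 87701) + 102476) - 241492) = (375916 + 133536)/(((118821 - 87701) + 102476) - 241492) = 509452/((31120 + 102476) - 241492) = 509452/(133596 - 241492) = 509452/(-107896) = 509452*(-1/107896) = -127363/26974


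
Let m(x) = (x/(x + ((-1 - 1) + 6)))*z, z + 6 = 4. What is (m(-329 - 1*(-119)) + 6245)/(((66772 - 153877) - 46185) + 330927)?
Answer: 643025/20356611 ≈ 0.031588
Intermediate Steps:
z = -2 (z = -6 + 4 = -2)
m(x) = -2*x/(4 + x) (m(x) = (x/(x + ((-1 - 1) + 6)))*(-2) = (x/(x + (-2 + 6)))*(-2) = (x/(x + 4))*(-2) = (x/(4 + x))*(-2) = -2*x/(4 + x))
(m(-329 - 1*(-119)) + 6245)/(((66772 - 153877) - 46185) + 330927) = (-2*(-329 - 1*(-119))/(4 + (-329 - 1*(-119))) + 6245)/(((66772 - 153877) - 46185) + 330927) = (-2*(-329 + 119)/(4 + (-329 + 119)) + 6245)/((-87105 - 46185) + 330927) = (-2*(-210)/(4 - 210) + 6245)/(-133290 + 330927) = (-2*(-210)/(-206) + 6245)/197637 = (-2*(-210)*(-1/206) + 6245)*(1/197637) = (-210/103 + 6245)*(1/197637) = (643025/103)*(1/197637) = 643025/20356611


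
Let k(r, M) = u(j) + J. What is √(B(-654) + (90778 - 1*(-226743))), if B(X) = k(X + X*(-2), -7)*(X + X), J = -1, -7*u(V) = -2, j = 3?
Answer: √15604309/7 ≈ 564.32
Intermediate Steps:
u(V) = 2/7 (u(V) = -⅐*(-2) = 2/7)
k(r, M) = -5/7 (k(r, M) = 2/7 - 1 = -5/7)
B(X) = -10*X/7 (B(X) = -5*(X + X)/7 = -10*X/7)
√(B(-654) + (90778 - 1*(-226743))) = √(-10/7*(-654) + (90778 - 1*(-226743))) = √(6540/7 + (90778 + 226743)) = √(6540/7 + 317521) = √(2229187/7) = √15604309/7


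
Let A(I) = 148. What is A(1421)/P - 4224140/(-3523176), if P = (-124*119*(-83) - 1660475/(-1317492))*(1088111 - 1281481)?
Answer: 164752717274253911891773/137413253286581575113990 ≈ 1.1990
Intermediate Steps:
P = -156010660025592335/658746 (P = (-14756*(-83) - 1660475*(-1/1317492))*(-193370) = (1224748 + 1660475/1317492)*(-193370) = (1613597352491/1317492)*(-193370) = -156010660025592335/658746 ≈ -2.3683e+11)
A(1421)/P - 4224140/(-3523176) = 148/(-156010660025592335/658746) - 4224140/(-3523176) = 148*(-658746/156010660025592335) - 4224140*(-1/3523176) = -97494408/156010660025592335 + 1056035/880794 = 164752717274253911891773/137413253286581575113990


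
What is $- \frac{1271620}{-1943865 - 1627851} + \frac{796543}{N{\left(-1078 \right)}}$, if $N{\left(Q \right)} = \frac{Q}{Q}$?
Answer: $\frac{711256662352}{892929} \approx 7.9654 \cdot 10^{5}$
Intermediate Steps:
$N{\left(Q \right)} = 1$
$- \frac{1271620}{-1943865 - 1627851} + \frac{796543}{N{\left(-1078 \right)}} = - \frac{1271620}{-1943865 - 1627851} + \frac{796543}{1} = - \frac{1271620}{-3571716} + 796543 \cdot 1 = \left(-1271620\right) \left(- \frac{1}{3571716}\right) + 796543 = \frac{317905}{892929} + 796543 = \frac{711256662352}{892929}$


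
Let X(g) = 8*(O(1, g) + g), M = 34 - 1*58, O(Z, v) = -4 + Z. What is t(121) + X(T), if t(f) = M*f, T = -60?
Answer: -3408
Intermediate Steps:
M = -24 (M = 34 - 58 = -24)
t(f) = -24*f
X(g) = -24 + 8*g (X(g) = 8*((-4 + 1) + g) = 8*(-3 + g) = -24 + 8*g)
t(121) + X(T) = -24*121 + (-24 + 8*(-60)) = -2904 + (-24 - 480) = -2904 - 504 = -3408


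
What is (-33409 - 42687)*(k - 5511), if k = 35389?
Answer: -2273596288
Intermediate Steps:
(-33409 - 42687)*(k - 5511) = (-33409 - 42687)*(35389 - 5511) = -76096*29878 = -2273596288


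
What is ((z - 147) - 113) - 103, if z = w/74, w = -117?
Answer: -26979/74 ≈ -364.58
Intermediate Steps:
z = -117/74 ≈ -1.5811
((z - 147) - 113) - 103 = ((-117/74 - 147) - 113) - 103 = (-10995/74 - 113) - 103 = -19357/74 - 103 = -26979/74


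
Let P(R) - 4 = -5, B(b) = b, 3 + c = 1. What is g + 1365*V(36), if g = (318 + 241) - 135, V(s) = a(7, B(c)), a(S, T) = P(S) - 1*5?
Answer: -7766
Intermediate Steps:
c = -2 (c = -3 + 1 = -2)
P(R) = -1 (P(R) = 4 - 5 = -1)
a(S, T) = -6 (a(S, T) = -1 - 1*5 = -1 - 5 = -6)
V(s) = -6
g = 424 (g = 559 - 135 = 424)
g + 1365*V(36) = 424 + 1365*(-6) = 424 - 8190 = -7766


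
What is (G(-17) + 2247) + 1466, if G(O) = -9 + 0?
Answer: 3704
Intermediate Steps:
G(O) = -9
(G(-17) + 2247) + 1466 = (-9 + 2247) + 1466 = 2238 + 1466 = 3704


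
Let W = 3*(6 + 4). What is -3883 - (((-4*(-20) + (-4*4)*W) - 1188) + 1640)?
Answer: -3935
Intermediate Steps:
W = 30 (W = 3*10 = 30)
-3883 - (((-4*(-20) + (-4*4)*W) - 1188) + 1640) = -3883 - (((-4*(-20) - 4*4*30) - 1188) + 1640) = -3883 - (((80 - 16*30) - 1188) + 1640) = -3883 - (((80 - 480) - 1188) + 1640) = -3883 - ((-400 - 1188) + 1640) = -3883 - (-1588 + 1640) = -3883 - 1*52 = -3883 - 52 = -3935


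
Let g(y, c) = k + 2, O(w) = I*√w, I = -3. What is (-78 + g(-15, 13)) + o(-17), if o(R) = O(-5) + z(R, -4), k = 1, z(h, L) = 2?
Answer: -73 - 3*I*√5 ≈ -73.0 - 6.7082*I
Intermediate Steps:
O(w) = -3*√w
g(y, c) = 3 (g(y, c) = 1 + 2 = 3)
o(R) = 2 - 3*I*√5 (o(R) = -3*I*√5 + 2 = 2 - 3*I*√5)
(-78 + g(-15, 13)) + o(-17) = (-78 + 3) + (2 - 3*I*√5) = -75 + (2 - 3*I*√5) = -73 - 3*I*√5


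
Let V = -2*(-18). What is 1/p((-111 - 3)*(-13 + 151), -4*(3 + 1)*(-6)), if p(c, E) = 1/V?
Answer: 36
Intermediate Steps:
V = 36
p(c, E) = 1/36
1/p((-111 - 3)*(-13 + 151), -4*(3 + 1)*(-6)) = 1/(1/36) = 36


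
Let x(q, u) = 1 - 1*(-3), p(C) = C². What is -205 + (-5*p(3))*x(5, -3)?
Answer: -385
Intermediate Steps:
x(q, u) = 4 (x(q, u) = 1 + 3 = 4)
-205 + (-5*p(3))*x(5, -3) = -205 - 5*3²*4 = -205 - 5*9*4 = -205 - 45*4 = -205 - 180 = -385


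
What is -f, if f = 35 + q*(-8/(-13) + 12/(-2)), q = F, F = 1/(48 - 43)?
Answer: -441/13 ≈ -33.923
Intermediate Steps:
F = 1/5 ≈ 0.20000
q = 1/5 ≈ 0.20000
f = 441/13 (f = 35 + (-8/(-13) + 12/(-2))/5 = 35 + (-8*(-1/13) + 12*(-1/2))/5 = 35 + (8/13 - 6)/5 = 35 + (1/5)*(-70/13) = 35 - 14/13 = 441/13 ≈ 33.923)
-f = -1*441/13 = -441/13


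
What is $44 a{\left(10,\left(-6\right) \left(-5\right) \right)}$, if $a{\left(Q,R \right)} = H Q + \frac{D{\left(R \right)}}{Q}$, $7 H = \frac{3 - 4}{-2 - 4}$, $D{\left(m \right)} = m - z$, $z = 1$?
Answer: $\frac{14498}{105} \approx 138.08$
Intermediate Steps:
$D{\left(m \right)} = -1 + m$ ($D{\left(m \right)} = m - 1 = -1 + m$)
$H = \frac{1}{42}$ ($H = \frac{\left(3 - 4\right) \frac{1}{-2 - 4}}{7} = \frac{\left(-1\right) \frac{1}{-6}}{7} = \frac{\left(-1\right) \left(- \frac{1}{6}\right)}{7} = \frac{1}{7} \cdot \frac{1}{6} = \frac{1}{42} \approx 0.02381$)
$a{\left(Q,R \right)} = \frac{Q}{42} + \frac{-1 + R}{Q}$
$44 a{\left(10,\left(-6\right) \left(-5\right) \right)} = 44 \frac{-1 - -30 + \frac{10^{2}}{42}}{10} = 44 \frac{-1 + 30 + \frac{1}{42} \cdot 100}{10} = 44 \frac{-1 + 30 + \frac{50}{21}}{10} = 44 \cdot \frac{1}{10} \cdot \frac{659}{21} = 44 \cdot \frac{659}{210} = \frac{14498}{105}$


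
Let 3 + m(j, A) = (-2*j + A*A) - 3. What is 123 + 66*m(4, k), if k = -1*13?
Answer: 10353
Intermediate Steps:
k = -13
m(j, A) = -6 + A**2 - 2*j (m(j, A) = -3 + ((-2*j + A*A) - 3) = -3 + ((-2*j + A**2) - 3) = -3 + ((A**2 - 2*j) - 3) = -3 + (-3 + A**2 - 2*j) = -6 + A**2 - 2*j)
123 + 66*m(4, k) = 123 + 66*(-6 + (-13)**2 - 2*4) = 123 + 66*(-6 + 169 - 8) = 123 + 66*155 = 123 + 10230 = 10353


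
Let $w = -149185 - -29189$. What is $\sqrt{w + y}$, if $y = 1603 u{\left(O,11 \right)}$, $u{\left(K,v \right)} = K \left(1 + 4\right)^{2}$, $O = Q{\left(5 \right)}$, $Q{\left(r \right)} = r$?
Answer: $3 \sqrt{8931} \approx 283.51$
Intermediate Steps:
$O = 5$
$u{\left(K,v \right)} = 25 K$ ($u{\left(K,v \right)} = K 5^{2} = K 25 = 25 K$)
$w = -119996$ ($w = -149185 + 29189 = -119996$)
$y = 200375$ ($y = 1603 \cdot 25 \cdot 5 = 1603 \cdot 125 = 200375$)
$\sqrt{w + y} = \sqrt{-119996 + 200375} = \sqrt{80379} = 3 \sqrt{8931}$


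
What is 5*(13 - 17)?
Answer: -20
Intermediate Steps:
5*(13 - 17) = 5*(-4) = -20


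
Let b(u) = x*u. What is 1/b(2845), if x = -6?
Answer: -1/17070 ≈ -5.8582e-5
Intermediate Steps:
b(u) = -6*u
1/b(2845) = 1/(-6*2845) = 1/(-17070) = -1/17070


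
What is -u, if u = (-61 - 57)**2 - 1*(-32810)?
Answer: -46734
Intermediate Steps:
u = 46734 (u = (-118)**2 + 32810 = 13924 + 32810 = 46734)
-u = -1*46734 = -46734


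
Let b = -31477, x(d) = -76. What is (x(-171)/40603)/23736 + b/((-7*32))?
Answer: 199579257371/1420267296 ≈ 140.52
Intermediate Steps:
(x(-171)/40603)/23736 + b/((-7*32)) = -76/40603/23736 - 31477/((-7*32)) = -76*1/40603*(1/23736) - 31477/(-224) = -4/2137*1/23736 - 31477*(-1/224) = -1/12680958 + 31477/224 = 199579257371/1420267296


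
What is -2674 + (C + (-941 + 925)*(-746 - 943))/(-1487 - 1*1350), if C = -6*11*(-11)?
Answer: -7613888/2837 ≈ -2683.8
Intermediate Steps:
C = 726 (C = -66*(-11) = 726)
-2674 + (C + (-941 + 925)*(-746 - 943))/(-1487 - 1*1350) = -2674 + (726 + (-941 + 925)*(-746 - 943))/(-1487 - 1*1350) = -2674 + (726 - 16*(-1689))/(-1487 - 1350) = -2674 + (726 + 27024)/(-2837) = -2674 + 27750*(-1/2837) = -2674 - 27750/2837 = -7613888/2837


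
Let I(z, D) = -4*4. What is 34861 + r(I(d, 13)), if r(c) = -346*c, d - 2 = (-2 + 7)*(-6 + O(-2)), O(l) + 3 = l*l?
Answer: 40397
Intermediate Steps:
O(l) = -3 + l² (O(l) = -3 + l*l = -3 + l²)
d = -23 (d = 2 + (-2 + 7)*(-6 + (-3 + (-2)²)) = 2 + 5*(-6 + (-3 + 4)) = 2 + 5*(-6 + 1) = 2 + 5*(-5) = 2 - 25 = -23)
I(z, D) = -16
r(c) = -346*c (r(c) = -173*2*c = -346*c)
34861 + r(I(d, 13)) = 34861 - 346*(-16) = 34861 + 5536 = 40397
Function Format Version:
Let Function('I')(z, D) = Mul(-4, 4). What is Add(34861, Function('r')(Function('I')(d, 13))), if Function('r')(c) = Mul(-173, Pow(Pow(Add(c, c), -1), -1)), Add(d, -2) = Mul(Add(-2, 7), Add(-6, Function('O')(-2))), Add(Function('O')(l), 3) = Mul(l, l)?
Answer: 40397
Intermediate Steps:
Function('O')(l) = Add(-3, Pow(l, 2)) (Function('O')(l) = Add(-3, Mul(l, l)) = Add(-3, Pow(l, 2)))
d = -23 (d = Add(2, Mul(Add(-2, 7), Add(-6, Add(-3, Pow(-2, 2))))) = Add(2, Mul(5, Add(-6, Add(-3, 4)))) = Add(2, Mul(5, Add(-6, 1))) = Add(2, Mul(5, -5)) = Add(2, -25) = -23)
Function('I')(z, D) = -16
Function('r')(c) = Mul(-346, c) (Function('r')(c) = Mul(-173, Pow(Pow(Mul(2, c), -1), -1)) = Mul(-173, Pow(Mul(Rational(1, 2), Pow(c, -1)), -1)) = Mul(-173, Mul(2, c)) = Mul(-346, c))
Add(34861, Function('r')(Function('I')(d, 13))) = Add(34861, Mul(-346, -16)) = Add(34861, 5536) = 40397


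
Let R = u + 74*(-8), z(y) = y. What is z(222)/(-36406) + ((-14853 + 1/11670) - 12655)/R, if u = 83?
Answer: 5842837845547/108126366090 ≈ 54.037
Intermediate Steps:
R = -509 (R = 83 + 74*(-8) = 83 - 592 = -509)
z(222)/(-36406) + ((-14853 + 1/11670) - 12655)/R = 222/(-36406) + ((-14853 + 1/11670) - 12655)/(-509) = 222*(-1/36406) + ((-14853 + 1/11670) - 12655)*(-1/509) = -111/18203 + (-173334509/11670 - 12655)*(-1/509) = -111/18203 - 321018359/11670*(-1/509) = -111/18203 + 321018359/5940030 = 5842837845547/108126366090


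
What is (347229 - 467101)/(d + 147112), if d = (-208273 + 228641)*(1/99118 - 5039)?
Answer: 371296028/317447819811 ≈ 0.0011696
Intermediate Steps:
d = -5086455840584/49559 (d = 20368*(1/99118 - 5039) = 20368*(-499455601/99118) = -5086455840584/49559 ≈ -1.0263e+8)
(347229 - 467101)/(d + 147112) = (347229 - 467101)/(-5086455840584/49559 + 147112) = -119872/(-5079165116976/49559) = -119872*(-49559/5079165116976) = 371296028/317447819811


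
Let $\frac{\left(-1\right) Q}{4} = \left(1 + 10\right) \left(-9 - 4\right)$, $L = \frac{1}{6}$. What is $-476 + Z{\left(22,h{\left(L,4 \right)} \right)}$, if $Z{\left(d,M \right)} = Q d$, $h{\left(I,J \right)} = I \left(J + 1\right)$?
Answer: $12108$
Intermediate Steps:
$L = \frac{1}{6} \approx 0.16667$
$h{\left(I,J \right)} = I \left(1 + J\right)$
$Q = 572$ ($Q = - 4 \left(1 + 10\right) \left(-9 - 4\right) = - 4 \cdot 11 \left(-13\right) = \left(-4\right) \left(-143\right) = 572$)
$Z{\left(d,M \right)} = 572 d$
$-476 + Z{\left(22,h{\left(L,4 \right)} \right)} = -476 + 572 \cdot 22 = -476 + 12584 = 12108$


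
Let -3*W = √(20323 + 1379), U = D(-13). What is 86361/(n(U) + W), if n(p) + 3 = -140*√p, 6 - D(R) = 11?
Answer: -259083/(9 + √21702 + 420*I*√5) ≈ -44.679 + 268.43*I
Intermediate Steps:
D(R) = -5 (D(R) = 6 - 1*11 = 6 - 11 = -5)
U = -5
W = -√21702/3 (W = -√(20323 + 1379)/3 = -√21702/3 ≈ -49.105)
n(p) = -3 - 140*√p
86361/(n(U) + W) = 86361/((-3 - 140*I*√5) - √21702/3) = 86361/(-3 - √21702/3 - 140*I*√5)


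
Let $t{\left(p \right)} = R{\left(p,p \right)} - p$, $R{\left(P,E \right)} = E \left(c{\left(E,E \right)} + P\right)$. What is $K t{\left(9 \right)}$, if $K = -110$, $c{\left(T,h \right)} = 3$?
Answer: $-10890$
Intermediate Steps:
$R{\left(P,E \right)} = E \left(3 + P\right)$
$t{\left(p \right)} = - p + p \left(3 + p\right)$ ($t{\left(p \right)} = p \left(3 + p\right) - p = - p + p \left(3 + p\right)$)
$K t{\left(9 \right)} = - 110 \cdot 9 \left(2 + 9\right) = - 110 \cdot 9 \cdot 11 = \left(-110\right) 99 = -10890$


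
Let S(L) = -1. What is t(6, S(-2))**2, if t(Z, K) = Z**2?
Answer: 1296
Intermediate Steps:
t(6, S(-2))**2 = (6**2)**2 = 36**2 = 1296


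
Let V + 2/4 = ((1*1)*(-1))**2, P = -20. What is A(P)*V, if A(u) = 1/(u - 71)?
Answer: -1/182 ≈ -0.0054945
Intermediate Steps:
A(u) = 1/(-71 + u)
V = 1/2 (V = -1/2 + ((1*1)*(-1))**2 = -1/2 + (1*(-1))**2 = -1/2 + (-1)**2 = -1/2 + 1 = 1/2 ≈ 0.50000)
A(P)*V = (1/2)/(-71 - 20) = (1/2)/(-91) = -1/91*1/2 = -1/182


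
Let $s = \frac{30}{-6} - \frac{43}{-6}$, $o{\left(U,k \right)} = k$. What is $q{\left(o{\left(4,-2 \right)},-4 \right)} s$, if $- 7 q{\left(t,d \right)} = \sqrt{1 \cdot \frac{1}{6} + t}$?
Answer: $- \frac{13 i \sqrt{66}}{252} \approx - 0.4191 i$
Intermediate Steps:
$q{\left(t,d \right)} = - \frac{\sqrt{\frac{1}{6} + t}}{7}$ ($q{\left(t,d \right)} = - \frac{\sqrt{1 \cdot \frac{1}{6} + t}}{7} = - \frac{\sqrt{\frac{1}{6} + t}}{7}$)
$s = \frac{13}{6}$ ($s = 30 \left(- \frac{1}{6}\right) - - \frac{43}{6} = -5 + \frac{43}{6} = \frac{13}{6} \approx 2.1667$)
$q{\left(o{\left(4,-2 \right)},-4 \right)} s = - \frac{\sqrt{6 + 36 \left(-2\right)}}{42} \cdot \frac{13}{6} = - \frac{\sqrt{6 - 72}}{42} \cdot \frac{13}{6} = - \frac{\sqrt{-66}}{42} \cdot \frac{13}{6} = - \frac{i \sqrt{66}}{42} \cdot \frac{13}{6} = - \frac{13 i \sqrt{66}}{252}$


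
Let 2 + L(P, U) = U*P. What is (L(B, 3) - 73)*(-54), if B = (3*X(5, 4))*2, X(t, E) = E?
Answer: 162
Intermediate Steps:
B = 24 (B = (3*4)*2 = 12*2 = 24)
L(P, U) = -2 + P*U (L(P, U) = -2 + U*P = -2 + P*U)
(L(B, 3) - 73)*(-54) = ((-2 + 24*3) - 73)*(-54) = ((-2 + 72) - 73)*(-54) = (70 - 73)*(-54) = -3*(-54) = 162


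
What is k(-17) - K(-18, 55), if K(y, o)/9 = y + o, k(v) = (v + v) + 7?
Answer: -360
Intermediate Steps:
k(v) = 7 + 2*v (k(v) = 2*v + 7 = 7 + 2*v)
K(y, o) = 9*o + 9*y (K(y, o) = 9*(y + o) = 9*(o + y) = 9*o + 9*y)
k(-17) - K(-18, 55) = (7 + 2*(-17)) - (9*55 + 9*(-18)) = (7 - 34) - (495 - 162) = -27 - 1*333 = -27 - 333 = -360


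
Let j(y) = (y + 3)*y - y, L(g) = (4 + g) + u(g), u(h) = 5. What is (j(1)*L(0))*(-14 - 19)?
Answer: -891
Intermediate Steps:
L(g) = 9 + g (L(g) = (4 + g) + 5 = 9 + g)
j(y) = -y + y*(3 + y) (j(y) = (3 + y)*y - y = y*(3 + y) - y = -y + y*(3 + y))
(j(1)*L(0))*(-14 - 19) = ((1*(2 + 1))*(9 + 0))*(-14 - 19) = ((1*3)*9)*(-33) = (3*9)*(-33) = 27*(-33) = -891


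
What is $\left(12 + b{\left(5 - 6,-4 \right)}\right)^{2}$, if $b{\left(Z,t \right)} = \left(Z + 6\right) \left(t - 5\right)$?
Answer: $1089$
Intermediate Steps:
$b{\left(Z,t \right)} = \left(-5 + t\right) \left(6 + Z\right)$ ($b{\left(Z,t \right)} = \left(6 + Z\right) \left(-5 + t\right) = \left(-5 + t\right) \left(6 + Z\right)$)
$\left(12 + b{\left(5 - 6,-4 \right)}\right)^{2} = \left(12 + \left(-30 - 5 \left(5 - 6\right) + 6 \left(-4\right) + \left(5 - 6\right) \left(-4\right)\right)\right)^{2} = \left(12 - \left(54 + 5 \left(5 - 6\right) - \left(5 - 6\right) \left(-4\right)\right)\right)^{2} = \left(12 - 45\right)^{2} = \left(-33\right)^{2} = 1089$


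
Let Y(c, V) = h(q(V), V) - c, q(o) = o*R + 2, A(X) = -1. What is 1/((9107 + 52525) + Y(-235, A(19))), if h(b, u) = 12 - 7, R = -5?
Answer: 1/61872 ≈ 1.6162e-5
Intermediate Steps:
q(o) = 2 - 5*o (q(o) = o*(-5) + 2 = -5*o + 2 = 2 - 5*o)
h(b, u) = 5
Y(c, V) = 5 - c
1/((9107 + 52525) + Y(-235, A(19))) = 1/((9107 + 52525) + (5 - 1*(-235))) = 1/(61632 + (5 + 235)) = 1/(61632 + 240) = 1/61872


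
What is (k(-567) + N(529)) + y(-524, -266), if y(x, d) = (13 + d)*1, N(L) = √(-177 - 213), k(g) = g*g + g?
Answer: 320669 + I*√390 ≈ 3.2067e+5 + 19.748*I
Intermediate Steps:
k(g) = g + g² (k(g) = g² + g = g + g²)
N(L) = I*√390 (N(L) = √(-390) = I*√390)
y(x, d) = 13 + d
(k(-567) + N(529)) + y(-524, -266) = (-567*(1 - 567) + I*√390) + (13 - 266) = (-567*(-566) + I*√390) - 253 = (320922 + I*√390) - 253 = 320669 + I*√390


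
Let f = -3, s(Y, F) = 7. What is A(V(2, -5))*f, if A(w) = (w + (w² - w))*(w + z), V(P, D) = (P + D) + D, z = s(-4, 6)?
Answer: 192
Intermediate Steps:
z = 7
V(P, D) = P + 2*D (V(P, D) = (D + P) + D = P + 2*D)
A(w) = w²*(7 + w) (A(w) = (w + (w² - w))*(w + 7) = w²*(7 + w))
A(V(2, -5))*f = ((2 + 2*(-5))²*(7 + (2 + 2*(-5))))*(-3) = ((2 - 10)²*(7 + (2 - 10)))*(-3) = ((-8)²*(7 - 8))*(-3) = (64*(-1))*(-3) = -64*(-3) = 192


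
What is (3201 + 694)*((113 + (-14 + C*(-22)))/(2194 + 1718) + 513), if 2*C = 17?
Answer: 977045170/489 ≈ 1.9980e+6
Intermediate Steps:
C = 17/2 (C = (½)*17 = 17/2 ≈ 8.5000)
(3201 + 694)*((113 + (-14 + C*(-22)))/(2194 + 1718) + 513) = (3201 + 694)*((113 + (-14 + (17/2)*(-22)))/(2194 + 1718) + 513) = 3895*((113 + (-14 - 187))/3912 + 513) = 3895*((113 - 201)*(1/3912) + 513) = 3895*(-88*1/3912 + 513) = 3895*(-11/489 + 513) = 3895*(250846/489) = 977045170/489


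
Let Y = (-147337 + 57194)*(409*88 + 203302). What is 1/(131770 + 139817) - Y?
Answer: 5858316008979655/271587 ≈ 2.1571e+10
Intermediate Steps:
Y = -21570679042 (Y = -90143*(35992 + 203302) = -90143*239294 = -21570679042)
1/(131770 + 139817) - Y = 1/(131770 + 139817) - 1*(-21570679042) = 1/271587 + 21570679042 = 5858316008979655/271587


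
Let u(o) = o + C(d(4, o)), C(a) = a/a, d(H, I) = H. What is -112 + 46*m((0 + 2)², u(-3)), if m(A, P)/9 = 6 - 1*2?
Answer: 1544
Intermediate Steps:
C(a) = 1
u(o) = 1 + o (u(o) = o + 1 = 1 + o)
m(A, P) = 36 (m(A, P) = 9*(6 - 1*2) = 9*(6 - 2) = 9*4 = 36)
-112 + 46*m((0 + 2)², u(-3)) = -112 + 46*36 = -112 + 1656 = 1544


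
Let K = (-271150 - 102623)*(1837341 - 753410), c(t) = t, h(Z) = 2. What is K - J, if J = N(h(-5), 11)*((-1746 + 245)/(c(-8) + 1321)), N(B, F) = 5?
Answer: -531954257996014/1313 ≈ -4.0514e+11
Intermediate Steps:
K = -405144141663 (K = -373773*1083931 = -405144141663)
J = -7505/1313 (J = 5*((-1746 + 245)/(-8 + 1321)) = 5*(-1501/1313) = -7505/1313 ≈ -5.7159)
K - J = -405144141663 - 1*(-7505/1313) = -405144141663 + 7505/1313 = -531954257996014/1313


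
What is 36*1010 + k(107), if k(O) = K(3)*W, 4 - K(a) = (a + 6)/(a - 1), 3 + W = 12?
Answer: 72711/2 ≈ 36356.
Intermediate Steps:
W = 9 (W = -3 + 12 = 9)
K(a) = 4 - (6 + a)/(-1 + a) (K(a) = 4 - (a + 6)/(a - 1) = 4 - (6 + a)/(-1 + a))
k(O) = -9/2 (k(O) = ((-10 + 3*3)/(-1 + 3))*9 = ((-10 + 9)/2)*9 = ((½)*(-1))*9 = -½*9 = -9/2)
36*1010 + k(107) = 36*1010 - 9/2 = 36360 - 9/2 = 72711/2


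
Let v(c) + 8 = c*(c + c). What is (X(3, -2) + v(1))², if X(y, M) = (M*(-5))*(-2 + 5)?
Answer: 576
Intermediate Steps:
v(c) = -8 + 2*c² (v(c) = -8 + c*(c + c) = -8 + c*(2*c) = -8 + 2*c²)
X(y, M) = -15*M (X(y, M) = -5*M*3 = -15*M)
(X(3, -2) + v(1))² = (-15*(-2) + (-8 + 2*1²))² = (30 + (-8 + 2*1))² = (30 + (-8 + 2))² = (30 - 6)² = 24² = 576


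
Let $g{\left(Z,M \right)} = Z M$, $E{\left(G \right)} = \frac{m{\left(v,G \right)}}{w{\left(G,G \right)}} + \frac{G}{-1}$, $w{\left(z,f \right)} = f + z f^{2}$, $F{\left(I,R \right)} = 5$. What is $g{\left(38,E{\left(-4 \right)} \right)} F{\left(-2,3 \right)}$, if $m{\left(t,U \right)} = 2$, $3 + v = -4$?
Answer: $\frac{12825}{17} \approx 754.41$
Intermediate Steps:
$v = -7$ ($v = -3 - 4 = -7$)
$E{\left(G \right)} = - G + \frac{2}{G \left(1 + G^{2}\right)}$ ($E{\left(G \right)} = \frac{2}{G \left(1 + G G\right)} + \frac{G}{-1} = \frac{2}{G \left(1 + G^{2}\right)} + G \left(-1\right) = 2 \frac{1}{G \left(1 + G^{2}\right)} - G = \frac{2}{G \left(1 + G^{2}\right)} - G = - G + \frac{2}{G \left(1 + G^{2}\right)}$)
$g{\left(Z,M \right)} = M Z$
$g{\left(38,E{\left(-4 \right)} \right)} F{\left(-2,3 \right)} = \frac{2 - \left(-4\right)^{2} - \left(-4\right)^{4}}{-4 + \left(-4\right)^{3}} \cdot 38 \cdot 5 = \frac{2 - 16 - 256}{-4 - 64} \cdot 38 \cdot 5 = \frac{2 - 16 - 256}{-68} \cdot 38 \cdot 5 = \left(- \frac{1}{68}\right) \left(-270\right) 38 \cdot 5 = \frac{135}{34} \cdot 38 \cdot 5 = \frac{2565}{17} \cdot 5 = \frac{12825}{17}$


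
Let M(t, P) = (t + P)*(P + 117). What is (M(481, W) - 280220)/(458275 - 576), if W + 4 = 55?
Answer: -190844/457699 ≈ -0.41696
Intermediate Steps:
W = 51 (W = -4 + 55 = 51)
M(t, P) = (117 + P)*(P + t) (M(t, P) = (P + t)*(117 + P) = (117 + P)*(P + t))
(M(481, W) - 280220)/(458275 - 576) = ((51² + 117*51 + 117*481 + 51*481) - 280220)/(458275 - 576) = ((2601 + 5967 + 56277 + 24531) - 280220)/457699 = (89376 - 280220)*(1/457699) = -190844*1/457699 = -190844/457699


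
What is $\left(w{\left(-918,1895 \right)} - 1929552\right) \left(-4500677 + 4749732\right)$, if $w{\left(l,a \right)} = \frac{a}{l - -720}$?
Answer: $- \frac{95152257484505}{198} \approx -4.8057 \cdot 10^{11}$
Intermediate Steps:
$w{\left(l,a \right)} = \frac{a}{720 + l}$ ($w{\left(l,a \right)} = \frac{a}{l + 720} = \frac{a}{720 + l}$)
$\left(w{\left(-918,1895 \right)} - 1929552\right) \left(-4500677 + 4749732\right) = \left(\frac{1895}{720 - 918} - 1929552\right) \left(-4500677 + 4749732\right) = \left(\frac{1895}{-198} - 1929552\right) 249055 = \left(1895 \left(- \frac{1}{198}\right) - 1929552\right) 249055 = \left(- \frac{1895}{198} - 1929552\right) 249055 = \left(- \frac{382053191}{198}\right) 249055 = - \frac{95152257484505}{198}$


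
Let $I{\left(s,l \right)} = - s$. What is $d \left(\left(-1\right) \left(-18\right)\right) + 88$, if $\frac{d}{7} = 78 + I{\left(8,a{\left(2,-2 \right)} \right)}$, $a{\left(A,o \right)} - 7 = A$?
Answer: $8908$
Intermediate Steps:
$a{\left(A,o \right)} = 7 + A$
$d = 490$ ($d = 7 \left(78 - 8\right) = 7 \cdot 70 = 490$)
$d \left(\left(-1\right) \left(-18\right)\right) + 88 = 490 \left(\left(-1\right) \left(-18\right)\right) + 88 = 490 \cdot 18 + 88 = 8820 + 88 = 8908$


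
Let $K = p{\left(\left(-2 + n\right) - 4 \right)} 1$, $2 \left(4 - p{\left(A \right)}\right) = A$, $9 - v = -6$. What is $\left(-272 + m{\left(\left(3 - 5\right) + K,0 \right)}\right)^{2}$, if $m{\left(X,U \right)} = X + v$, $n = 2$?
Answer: $64009$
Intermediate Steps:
$v = 15$ ($v = 9 - -6 = 9 + 6 = 15$)
$p{\left(A \right)} = 4 - \frac{A}{2}$
$K = 6$ ($K = \left(4 - \frac{\left(-2 + 2\right) - 4}{2}\right) 1 = \left(4 - \frac{0 - 4}{2}\right) 1 = \left(4 - -2\right) 1 = \left(4 + 2\right) 1 = 6 \cdot 1 = 6$)
$m{\left(X,U \right)} = 15 + X$ ($m{\left(X,U \right)} = X + 15 = 15 + X$)
$\left(-272 + m{\left(\left(3 - 5\right) + K,0 \right)}\right)^{2} = \left(-272 + \left(15 + \left(\left(3 - 5\right) + 6\right)\right)\right)^{2} = \left(-272 + \left(15 + \left(-2 + 6\right)\right)\right)^{2} = \left(-272 + \left(15 + 4\right)\right)^{2} = \left(-272 + 19\right)^{2} = \left(-253\right)^{2} = 64009$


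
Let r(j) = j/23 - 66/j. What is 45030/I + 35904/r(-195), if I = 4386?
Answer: -910376245/206873 ≈ -4400.7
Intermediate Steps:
r(j) = -66/j + j/23 (r(j) = j*(1/23) - 66/j = j/23 - 66/j = -66/j + j/23)
45030/I + 35904/r(-195) = 45030/4386 + 35904/(-66/(-195) + (1/23)*(-195)) = 45030*(1/4386) + 35904/(-66*(-1/195) - 195/23) = 7505/731 + 35904/(22/65 - 195/23) = 7505/731 + 35904/(-12169/1495) = 7505/731 + 35904*(-1495/12169) = 7505/731 - 53676480/12169 = -910376245/206873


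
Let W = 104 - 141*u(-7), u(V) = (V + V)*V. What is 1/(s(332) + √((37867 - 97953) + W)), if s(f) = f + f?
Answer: 83/64337 - 15*I*√82/257348 ≈ 0.0012901 - 0.00052781*I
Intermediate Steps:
u(V) = 2*V² (u(V) = (2*V)*V = 2*V²)
W = -13714 (W = 104 - 282*(-7)² = 104 - 282*49 = 104 - 141*98 = 104 - 13818 = -13714)
s(f) = 2*f
1/(s(332) + √((37867 - 97953) + W)) = 1/(2*332 + √((37867 - 97953) - 13714)) = 1/(664 + √(-60086 - 13714)) = 1/(664 + √(-73800)) = 1/(664 + 30*I*√82)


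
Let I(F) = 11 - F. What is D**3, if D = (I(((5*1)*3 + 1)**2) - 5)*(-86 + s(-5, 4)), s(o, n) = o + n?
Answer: 10289109375000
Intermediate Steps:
s(o, n) = n + o
D = 21750 (D = ((11 - ((5*1)*3 + 1)**2) - 5)*(-86 + (4 - 5)) = ((11 - (5*3 + 1)**2) - 5)*(-86 - 1) = ((11 - (15 + 1)**2) - 5)*(-87) = ((11 - 1*16**2) - 5)*(-87) = ((11 - 1*256) - 5)*(-87) = ((11 - 256) - 5)*(-87) = (-245 - 5)*(-87) = -250*(-87) = 21750)
D**3 = 21750**3 = 10289109375000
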